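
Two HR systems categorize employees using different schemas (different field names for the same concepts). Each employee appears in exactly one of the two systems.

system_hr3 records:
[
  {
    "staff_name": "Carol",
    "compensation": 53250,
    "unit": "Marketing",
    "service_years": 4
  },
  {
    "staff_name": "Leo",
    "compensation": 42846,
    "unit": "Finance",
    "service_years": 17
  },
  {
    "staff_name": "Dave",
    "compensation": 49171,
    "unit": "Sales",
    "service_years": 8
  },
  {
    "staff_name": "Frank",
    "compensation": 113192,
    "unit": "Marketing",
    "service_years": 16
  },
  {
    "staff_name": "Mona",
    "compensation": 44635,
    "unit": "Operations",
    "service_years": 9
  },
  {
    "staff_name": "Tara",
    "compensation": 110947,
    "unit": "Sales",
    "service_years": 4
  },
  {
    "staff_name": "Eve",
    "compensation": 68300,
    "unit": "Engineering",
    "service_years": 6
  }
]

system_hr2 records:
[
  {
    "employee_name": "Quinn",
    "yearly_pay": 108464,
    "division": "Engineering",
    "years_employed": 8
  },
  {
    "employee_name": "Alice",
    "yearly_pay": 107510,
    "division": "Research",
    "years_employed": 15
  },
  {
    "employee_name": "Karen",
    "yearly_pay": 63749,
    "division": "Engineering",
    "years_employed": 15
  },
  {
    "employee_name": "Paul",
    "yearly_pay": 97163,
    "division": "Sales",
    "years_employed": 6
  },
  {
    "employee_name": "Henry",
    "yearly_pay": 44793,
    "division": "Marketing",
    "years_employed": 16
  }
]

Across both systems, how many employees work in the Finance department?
1

Schema mapping: "unit" (system_hr3) = "division" (system_hr2) = department

Finance employees in system_hr3: 1
Finance employees in system_hr2: 0

Total in Finance: 1 + 0 = 1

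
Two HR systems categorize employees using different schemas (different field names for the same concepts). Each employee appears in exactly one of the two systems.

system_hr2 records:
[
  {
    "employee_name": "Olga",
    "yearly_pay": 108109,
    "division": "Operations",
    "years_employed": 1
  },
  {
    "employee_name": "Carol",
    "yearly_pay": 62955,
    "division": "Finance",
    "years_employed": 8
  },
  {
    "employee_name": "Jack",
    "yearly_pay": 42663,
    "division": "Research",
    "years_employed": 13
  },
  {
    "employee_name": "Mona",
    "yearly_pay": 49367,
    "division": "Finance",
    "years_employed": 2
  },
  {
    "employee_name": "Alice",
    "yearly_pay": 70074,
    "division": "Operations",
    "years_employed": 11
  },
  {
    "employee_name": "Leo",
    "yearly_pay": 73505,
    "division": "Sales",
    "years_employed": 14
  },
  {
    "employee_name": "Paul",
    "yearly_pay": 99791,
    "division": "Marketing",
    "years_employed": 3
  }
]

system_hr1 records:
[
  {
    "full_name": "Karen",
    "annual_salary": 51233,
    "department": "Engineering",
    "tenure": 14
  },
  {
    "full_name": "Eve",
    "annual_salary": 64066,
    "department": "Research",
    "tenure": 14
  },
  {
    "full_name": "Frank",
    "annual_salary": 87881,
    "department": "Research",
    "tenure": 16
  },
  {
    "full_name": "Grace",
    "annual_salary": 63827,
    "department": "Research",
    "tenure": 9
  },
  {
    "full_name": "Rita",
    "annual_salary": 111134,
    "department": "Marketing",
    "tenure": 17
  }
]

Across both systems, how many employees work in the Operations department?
2

Schema mapping: "division" (system_hr2) = "department" (system_hr1) = department

Operations employees in system_hr2: 2
Operations employees in system_hr1: 0

Total in Operations: 2 + 0 = 2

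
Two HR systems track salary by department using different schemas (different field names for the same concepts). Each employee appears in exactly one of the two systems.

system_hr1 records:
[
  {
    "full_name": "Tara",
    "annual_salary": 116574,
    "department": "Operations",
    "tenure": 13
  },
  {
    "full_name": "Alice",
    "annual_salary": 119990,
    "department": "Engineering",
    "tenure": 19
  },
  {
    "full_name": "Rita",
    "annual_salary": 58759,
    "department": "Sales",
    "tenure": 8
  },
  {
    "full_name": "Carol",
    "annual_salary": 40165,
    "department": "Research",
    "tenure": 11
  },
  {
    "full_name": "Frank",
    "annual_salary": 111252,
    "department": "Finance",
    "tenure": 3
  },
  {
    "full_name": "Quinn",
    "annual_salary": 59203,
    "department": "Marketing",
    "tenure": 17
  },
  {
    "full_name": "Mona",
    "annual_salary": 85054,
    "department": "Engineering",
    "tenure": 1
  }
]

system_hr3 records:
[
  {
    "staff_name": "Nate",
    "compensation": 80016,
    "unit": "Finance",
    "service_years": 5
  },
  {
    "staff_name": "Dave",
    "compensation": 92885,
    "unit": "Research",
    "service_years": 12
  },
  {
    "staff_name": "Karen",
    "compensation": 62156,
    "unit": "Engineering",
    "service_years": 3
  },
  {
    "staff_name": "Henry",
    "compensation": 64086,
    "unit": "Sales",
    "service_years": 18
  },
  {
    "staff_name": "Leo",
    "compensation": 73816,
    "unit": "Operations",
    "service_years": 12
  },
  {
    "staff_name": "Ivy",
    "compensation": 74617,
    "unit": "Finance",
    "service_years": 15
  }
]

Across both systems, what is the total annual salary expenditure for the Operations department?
190390

Schema mappings:
- "department" (system_hr1) = "unit" (system_hr3) = department
- "annual_salary" (system_hr1) = "compensation" (system_hr3) = salary

Operations salaries from system_hr1: 116574
Operations salaries from system_hr3: 73816

Total: 116574 + 73816 = 190390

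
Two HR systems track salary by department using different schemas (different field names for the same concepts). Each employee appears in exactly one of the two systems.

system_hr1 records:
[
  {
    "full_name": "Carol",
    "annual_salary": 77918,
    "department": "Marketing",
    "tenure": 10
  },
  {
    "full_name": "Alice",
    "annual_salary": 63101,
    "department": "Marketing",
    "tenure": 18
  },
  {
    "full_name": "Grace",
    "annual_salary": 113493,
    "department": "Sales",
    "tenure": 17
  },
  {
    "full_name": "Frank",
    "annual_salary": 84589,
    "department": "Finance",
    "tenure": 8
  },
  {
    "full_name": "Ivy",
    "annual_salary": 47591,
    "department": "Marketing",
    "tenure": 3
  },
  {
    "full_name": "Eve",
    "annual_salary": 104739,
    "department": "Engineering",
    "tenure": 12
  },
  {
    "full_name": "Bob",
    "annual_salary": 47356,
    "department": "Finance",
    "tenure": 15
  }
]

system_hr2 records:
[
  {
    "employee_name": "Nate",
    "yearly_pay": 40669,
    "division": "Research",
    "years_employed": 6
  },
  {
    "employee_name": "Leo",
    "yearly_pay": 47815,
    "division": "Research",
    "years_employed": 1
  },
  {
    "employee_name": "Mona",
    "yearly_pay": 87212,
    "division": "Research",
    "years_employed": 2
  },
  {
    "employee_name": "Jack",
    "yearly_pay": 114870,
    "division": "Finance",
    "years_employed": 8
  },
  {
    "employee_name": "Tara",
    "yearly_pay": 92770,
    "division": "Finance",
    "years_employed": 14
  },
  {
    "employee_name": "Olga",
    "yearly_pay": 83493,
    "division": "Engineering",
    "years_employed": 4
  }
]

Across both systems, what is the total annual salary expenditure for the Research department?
175696

Schema mappings:
- "department" (system_hr1) = "division" (system_hr2) = department
- "annual_salary" (system_hr1) = "yearly_pay" (system_hr2) = salary

Research salaries from system_hr1: 0
Research salaries from system_hr2: 175696

Total: 0 + 175696 = 175696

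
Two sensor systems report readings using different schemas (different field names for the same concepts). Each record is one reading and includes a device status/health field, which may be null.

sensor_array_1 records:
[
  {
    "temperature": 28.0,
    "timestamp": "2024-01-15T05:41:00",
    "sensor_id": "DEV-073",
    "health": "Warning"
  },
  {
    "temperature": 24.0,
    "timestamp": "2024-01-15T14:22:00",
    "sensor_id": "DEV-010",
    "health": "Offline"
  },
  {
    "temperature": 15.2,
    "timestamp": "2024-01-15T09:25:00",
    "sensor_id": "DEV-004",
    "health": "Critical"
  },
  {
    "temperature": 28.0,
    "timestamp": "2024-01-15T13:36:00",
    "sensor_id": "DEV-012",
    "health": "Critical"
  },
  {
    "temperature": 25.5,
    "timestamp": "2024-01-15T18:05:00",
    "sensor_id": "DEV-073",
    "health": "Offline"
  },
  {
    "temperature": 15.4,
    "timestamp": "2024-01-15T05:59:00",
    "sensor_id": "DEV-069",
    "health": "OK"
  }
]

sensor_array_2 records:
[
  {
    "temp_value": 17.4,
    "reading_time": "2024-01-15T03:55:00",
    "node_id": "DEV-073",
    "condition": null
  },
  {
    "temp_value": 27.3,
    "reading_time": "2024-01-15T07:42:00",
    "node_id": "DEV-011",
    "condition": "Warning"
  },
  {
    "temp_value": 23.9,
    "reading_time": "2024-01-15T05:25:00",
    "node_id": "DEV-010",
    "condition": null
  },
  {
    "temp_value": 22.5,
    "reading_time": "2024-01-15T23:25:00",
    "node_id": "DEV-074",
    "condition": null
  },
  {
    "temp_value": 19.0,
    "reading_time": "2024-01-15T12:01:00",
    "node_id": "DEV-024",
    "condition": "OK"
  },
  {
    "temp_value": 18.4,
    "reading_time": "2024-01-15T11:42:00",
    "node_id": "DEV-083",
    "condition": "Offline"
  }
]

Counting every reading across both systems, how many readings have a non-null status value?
9

Schema mapping: "health" (sensor_array_1) = "condition" (sensor_array_2) = status

Non-null in sensor_array_1: 6
Non-null in sensor_array_2: 3

Total non-null: 6 + 3 = 9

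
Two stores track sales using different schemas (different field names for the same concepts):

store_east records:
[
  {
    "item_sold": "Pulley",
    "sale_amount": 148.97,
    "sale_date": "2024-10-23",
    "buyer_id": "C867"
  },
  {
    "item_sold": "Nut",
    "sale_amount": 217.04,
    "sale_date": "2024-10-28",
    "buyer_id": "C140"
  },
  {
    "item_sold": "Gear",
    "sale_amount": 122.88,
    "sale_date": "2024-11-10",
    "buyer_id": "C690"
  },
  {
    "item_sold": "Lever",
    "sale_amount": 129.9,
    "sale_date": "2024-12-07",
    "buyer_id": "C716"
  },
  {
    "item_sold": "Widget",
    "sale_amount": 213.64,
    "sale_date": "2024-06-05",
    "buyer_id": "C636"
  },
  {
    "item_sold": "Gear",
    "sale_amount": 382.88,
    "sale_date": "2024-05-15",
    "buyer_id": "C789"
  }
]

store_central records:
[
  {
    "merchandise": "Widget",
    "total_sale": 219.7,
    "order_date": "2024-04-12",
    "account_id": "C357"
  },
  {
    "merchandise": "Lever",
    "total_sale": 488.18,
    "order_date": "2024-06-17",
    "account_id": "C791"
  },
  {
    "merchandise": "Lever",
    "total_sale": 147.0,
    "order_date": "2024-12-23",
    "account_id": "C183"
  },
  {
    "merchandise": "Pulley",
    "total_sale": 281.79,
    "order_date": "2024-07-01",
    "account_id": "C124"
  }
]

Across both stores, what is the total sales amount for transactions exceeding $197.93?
1803.23

Schema mapping: "sale_amount" (store_east) = "total_sale" (store_central) = sale amount

Sum of sales > $197.93 in store_east: 813.56
Sum of sales > $197.93 in store_central: 989.67

Total: 813.56 + 989.67 = 1803.23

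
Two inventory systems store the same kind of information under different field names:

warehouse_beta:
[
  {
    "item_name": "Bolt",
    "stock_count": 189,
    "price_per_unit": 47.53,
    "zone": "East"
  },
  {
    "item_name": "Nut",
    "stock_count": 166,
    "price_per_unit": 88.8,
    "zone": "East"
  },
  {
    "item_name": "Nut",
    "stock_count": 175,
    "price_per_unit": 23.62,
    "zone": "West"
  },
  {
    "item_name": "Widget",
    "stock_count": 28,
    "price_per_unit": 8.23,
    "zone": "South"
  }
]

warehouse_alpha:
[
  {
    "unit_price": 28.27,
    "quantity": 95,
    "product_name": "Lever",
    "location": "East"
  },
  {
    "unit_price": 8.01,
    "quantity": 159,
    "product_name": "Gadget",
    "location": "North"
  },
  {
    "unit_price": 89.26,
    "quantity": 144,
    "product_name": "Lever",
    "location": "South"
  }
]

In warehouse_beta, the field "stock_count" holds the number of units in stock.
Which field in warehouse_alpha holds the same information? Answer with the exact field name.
quantity

In warehouse_beta, "stock_count" holds the number of units in stock.
The fields in warehouse_alpha are: "unit_price", "quantity", "product_name", "location".
"quantity" is the match: the name refers to the same concept and its values are whole-number counts (e.g. 95, 159).
The other fields ("unit_price", "product_name", "location") hold different kinds of data.

So "stock_count" in warehouse_beta corresponds to "quantity" in warehouse_alpha.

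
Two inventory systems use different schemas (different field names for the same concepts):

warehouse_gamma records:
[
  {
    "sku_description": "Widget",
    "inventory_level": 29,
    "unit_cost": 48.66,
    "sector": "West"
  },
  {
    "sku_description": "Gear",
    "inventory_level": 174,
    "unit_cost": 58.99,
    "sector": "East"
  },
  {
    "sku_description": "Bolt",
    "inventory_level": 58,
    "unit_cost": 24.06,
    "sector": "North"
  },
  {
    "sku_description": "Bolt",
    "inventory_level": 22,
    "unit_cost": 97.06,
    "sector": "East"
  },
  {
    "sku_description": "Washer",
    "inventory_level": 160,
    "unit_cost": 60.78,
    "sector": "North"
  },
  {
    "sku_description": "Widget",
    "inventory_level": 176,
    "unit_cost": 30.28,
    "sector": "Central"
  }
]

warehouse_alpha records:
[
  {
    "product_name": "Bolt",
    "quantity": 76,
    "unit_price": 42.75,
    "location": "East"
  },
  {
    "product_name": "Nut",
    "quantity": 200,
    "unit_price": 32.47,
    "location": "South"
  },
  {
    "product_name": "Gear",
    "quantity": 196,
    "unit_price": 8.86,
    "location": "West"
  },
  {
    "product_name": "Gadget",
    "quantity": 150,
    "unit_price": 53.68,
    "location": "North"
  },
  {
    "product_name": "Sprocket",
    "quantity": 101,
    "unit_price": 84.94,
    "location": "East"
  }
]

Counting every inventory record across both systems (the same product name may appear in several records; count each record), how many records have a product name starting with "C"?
0

Schema mapping: "sku_description" (warehouse_gamma) = "product_name" (warehouse_alpha) = product name

Records with product name starting with "C" in warehouse_gamma: 0
Records with product name starting with "C" in warehouse_alpha: 0

Total: 0 + 0 = 0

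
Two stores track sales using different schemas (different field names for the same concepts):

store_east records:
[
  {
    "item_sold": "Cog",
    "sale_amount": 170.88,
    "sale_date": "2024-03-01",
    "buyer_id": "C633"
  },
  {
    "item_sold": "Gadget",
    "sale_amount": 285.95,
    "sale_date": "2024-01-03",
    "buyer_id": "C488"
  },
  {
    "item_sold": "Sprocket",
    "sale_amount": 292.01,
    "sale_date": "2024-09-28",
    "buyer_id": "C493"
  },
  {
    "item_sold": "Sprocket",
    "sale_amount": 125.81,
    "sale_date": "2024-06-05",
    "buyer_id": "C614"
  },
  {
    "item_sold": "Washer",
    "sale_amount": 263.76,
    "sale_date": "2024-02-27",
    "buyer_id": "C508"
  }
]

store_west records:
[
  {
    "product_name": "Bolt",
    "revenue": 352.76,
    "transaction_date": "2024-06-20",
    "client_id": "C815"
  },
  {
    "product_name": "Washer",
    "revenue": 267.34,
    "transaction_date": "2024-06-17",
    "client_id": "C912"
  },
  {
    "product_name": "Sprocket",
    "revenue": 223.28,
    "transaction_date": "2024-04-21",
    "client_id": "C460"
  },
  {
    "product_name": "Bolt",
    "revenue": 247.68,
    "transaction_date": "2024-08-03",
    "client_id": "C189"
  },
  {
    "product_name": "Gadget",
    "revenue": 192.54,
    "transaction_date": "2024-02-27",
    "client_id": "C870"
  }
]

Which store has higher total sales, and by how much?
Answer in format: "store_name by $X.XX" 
store_west by $145.19

Schema mapping: "sale_amount" (store_east) = "revenue" (store_west) = sale amount

Total for store_east: 1138.41
Total for store_west: 1283.60

Difference: |1138.41 - 1283.60| = 145.19
store_west has higher sales by $145.19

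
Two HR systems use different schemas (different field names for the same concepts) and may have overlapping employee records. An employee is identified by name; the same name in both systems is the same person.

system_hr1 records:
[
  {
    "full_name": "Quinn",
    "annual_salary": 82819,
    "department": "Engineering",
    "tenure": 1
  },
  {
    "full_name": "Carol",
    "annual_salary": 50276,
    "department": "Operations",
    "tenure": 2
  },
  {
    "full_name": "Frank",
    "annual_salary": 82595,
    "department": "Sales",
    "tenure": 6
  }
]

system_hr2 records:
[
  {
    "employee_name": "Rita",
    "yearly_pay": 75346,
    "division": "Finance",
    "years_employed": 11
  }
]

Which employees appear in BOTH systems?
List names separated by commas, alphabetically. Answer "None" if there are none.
None

Schema mapping: "full_name" (system_hr1) = "employee_name" (system_hr2) = employee name

Names in system_hr1: ['Carol', 'Frank', 'Quinn']
Names in system_hr2: ['Rita']

Intersection: None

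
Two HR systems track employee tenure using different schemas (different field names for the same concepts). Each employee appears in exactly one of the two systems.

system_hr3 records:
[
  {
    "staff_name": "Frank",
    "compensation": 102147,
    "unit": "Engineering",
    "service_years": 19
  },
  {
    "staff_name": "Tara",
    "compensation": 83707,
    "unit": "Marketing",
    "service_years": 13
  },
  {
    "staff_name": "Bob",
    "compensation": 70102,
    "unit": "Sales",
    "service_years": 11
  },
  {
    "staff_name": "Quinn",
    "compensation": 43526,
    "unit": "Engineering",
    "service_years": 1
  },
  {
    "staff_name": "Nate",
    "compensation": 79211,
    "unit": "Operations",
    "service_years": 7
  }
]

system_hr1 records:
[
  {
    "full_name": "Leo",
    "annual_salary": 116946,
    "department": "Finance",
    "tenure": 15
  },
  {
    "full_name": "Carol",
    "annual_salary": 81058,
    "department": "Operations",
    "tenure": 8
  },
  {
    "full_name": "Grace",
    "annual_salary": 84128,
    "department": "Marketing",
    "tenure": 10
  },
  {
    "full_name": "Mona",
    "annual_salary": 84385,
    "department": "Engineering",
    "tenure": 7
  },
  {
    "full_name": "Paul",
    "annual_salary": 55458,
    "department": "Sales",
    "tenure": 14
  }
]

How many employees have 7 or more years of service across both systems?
9

Reconcile schemas: "service_years" (system_hr3) = "tenure" (system_hr1) = years of service

From system_hr3: 4 employees with >= 7 years
From system_hr1: 5 employees with >= 7 years

Total: 4 + 5 = 9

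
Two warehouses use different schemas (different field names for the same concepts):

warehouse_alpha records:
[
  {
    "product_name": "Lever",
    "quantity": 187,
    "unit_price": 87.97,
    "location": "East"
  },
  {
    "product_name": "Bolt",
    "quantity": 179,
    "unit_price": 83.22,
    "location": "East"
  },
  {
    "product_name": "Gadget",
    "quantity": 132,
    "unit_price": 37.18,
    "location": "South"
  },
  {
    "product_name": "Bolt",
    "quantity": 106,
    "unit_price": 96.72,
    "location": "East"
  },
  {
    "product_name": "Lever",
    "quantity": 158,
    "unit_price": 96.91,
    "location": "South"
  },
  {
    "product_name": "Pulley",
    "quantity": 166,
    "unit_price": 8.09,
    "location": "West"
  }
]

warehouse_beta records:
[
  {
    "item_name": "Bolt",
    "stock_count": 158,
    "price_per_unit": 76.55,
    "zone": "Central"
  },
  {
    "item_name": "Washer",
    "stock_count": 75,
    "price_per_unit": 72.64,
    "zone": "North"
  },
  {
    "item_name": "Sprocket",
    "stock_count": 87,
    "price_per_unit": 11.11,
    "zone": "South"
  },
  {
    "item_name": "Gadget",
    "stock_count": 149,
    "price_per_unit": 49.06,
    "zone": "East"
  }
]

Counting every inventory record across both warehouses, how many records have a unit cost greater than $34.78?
8

Schema mapping: "unit_price" (warehouse_alpha) = "price_per_unit" (warehouse_beta) = unit cost

Records > $34.78 in warehouse_alpha: 5
Records > $34.78 in warehouse_beta: 3

Total count: 5 + 3 = 8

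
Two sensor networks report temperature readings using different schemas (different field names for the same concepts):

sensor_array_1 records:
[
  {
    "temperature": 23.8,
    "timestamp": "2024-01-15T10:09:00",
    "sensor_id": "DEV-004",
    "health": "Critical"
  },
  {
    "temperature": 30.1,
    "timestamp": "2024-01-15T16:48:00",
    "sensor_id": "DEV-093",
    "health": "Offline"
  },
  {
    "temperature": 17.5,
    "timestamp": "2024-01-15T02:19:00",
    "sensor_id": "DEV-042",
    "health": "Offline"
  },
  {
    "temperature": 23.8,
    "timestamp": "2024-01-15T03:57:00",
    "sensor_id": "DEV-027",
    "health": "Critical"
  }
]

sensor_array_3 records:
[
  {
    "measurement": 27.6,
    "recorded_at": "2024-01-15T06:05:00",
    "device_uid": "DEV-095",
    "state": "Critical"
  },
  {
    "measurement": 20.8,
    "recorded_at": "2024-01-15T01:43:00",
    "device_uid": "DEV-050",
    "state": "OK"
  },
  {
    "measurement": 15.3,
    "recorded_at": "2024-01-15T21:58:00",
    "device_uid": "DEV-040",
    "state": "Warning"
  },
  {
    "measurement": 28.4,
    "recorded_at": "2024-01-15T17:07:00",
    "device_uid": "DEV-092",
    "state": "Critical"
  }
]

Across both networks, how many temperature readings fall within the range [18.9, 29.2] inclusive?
5

Schema mapping: "temperature" (sensor_array_1) = "measurement" (sensor_array_3) = temperature

Readings in [18.9, 29.2] from sensor_array_1: 2
Readings in [18.9, 29.2] from sensor_array_3: 3

Total count: 2 + 3 = 5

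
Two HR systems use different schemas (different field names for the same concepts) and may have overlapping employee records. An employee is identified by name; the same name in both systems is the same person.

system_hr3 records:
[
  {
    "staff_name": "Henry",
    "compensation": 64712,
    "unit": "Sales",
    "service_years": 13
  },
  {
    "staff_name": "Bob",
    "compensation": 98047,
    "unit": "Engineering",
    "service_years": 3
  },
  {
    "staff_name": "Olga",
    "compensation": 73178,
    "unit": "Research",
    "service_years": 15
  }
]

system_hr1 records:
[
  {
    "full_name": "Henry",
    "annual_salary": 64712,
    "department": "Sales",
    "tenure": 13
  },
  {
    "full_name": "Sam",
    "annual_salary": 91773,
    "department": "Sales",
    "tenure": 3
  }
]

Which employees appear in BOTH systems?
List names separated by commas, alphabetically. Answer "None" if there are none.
Henry

Schema mapping: "staff_name" (system_hr3) = "full_name" (system_hr1) = employee name

Names in system_hr3: ['Bob', 'Henry', 'Olga']
Names in system_hr1: ['Henry', 'Sam']

Intersection: ['Henry']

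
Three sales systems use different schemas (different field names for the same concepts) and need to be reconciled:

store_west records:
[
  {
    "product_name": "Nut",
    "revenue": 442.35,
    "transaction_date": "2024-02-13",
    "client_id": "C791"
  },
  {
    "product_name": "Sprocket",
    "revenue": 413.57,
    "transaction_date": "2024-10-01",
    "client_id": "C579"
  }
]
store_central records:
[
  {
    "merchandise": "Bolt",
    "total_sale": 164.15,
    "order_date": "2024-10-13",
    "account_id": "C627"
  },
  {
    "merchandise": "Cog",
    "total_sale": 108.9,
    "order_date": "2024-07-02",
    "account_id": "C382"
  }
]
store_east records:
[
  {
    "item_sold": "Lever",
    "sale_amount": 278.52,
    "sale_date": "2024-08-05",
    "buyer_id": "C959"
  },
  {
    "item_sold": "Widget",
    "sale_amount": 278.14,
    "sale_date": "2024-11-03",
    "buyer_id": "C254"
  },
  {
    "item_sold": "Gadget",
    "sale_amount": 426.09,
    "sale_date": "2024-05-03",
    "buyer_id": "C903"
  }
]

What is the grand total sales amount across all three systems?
2111.72

Schema reconciliation - all amount fields map to sale amount:

store_west (revenue): 855.92
store_central (total_sale): 273.05
store_east (sale_amount): 982.75

Grand total: 2111.72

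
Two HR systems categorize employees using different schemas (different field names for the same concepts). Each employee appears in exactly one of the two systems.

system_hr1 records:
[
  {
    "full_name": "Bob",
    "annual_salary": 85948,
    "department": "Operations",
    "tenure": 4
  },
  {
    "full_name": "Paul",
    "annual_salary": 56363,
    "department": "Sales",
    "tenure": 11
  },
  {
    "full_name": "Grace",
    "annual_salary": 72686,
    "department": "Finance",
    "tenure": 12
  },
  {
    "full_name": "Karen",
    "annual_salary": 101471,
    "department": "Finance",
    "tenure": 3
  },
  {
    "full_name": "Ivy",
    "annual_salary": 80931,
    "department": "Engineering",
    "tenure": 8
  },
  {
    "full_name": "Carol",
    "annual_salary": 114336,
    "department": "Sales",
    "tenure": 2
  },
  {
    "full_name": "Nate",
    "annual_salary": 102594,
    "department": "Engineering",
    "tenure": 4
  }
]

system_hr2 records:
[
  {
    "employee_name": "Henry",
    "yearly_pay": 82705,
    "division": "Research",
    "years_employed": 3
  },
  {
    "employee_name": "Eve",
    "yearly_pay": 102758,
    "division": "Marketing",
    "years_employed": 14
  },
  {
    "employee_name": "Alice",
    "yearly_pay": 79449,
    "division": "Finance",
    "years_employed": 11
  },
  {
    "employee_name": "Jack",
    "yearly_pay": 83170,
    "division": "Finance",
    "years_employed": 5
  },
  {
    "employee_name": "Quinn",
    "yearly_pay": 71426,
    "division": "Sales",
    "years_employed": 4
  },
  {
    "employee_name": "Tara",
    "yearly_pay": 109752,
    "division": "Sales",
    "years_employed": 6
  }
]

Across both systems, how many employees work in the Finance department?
4

Schema mapping: "department" (system_hr1) = "division" (system_hr2) = department

Finance employees in system_hr1: 2
Finance employees in system_hr2: 2

Total in Finance: 2 + 2 = 4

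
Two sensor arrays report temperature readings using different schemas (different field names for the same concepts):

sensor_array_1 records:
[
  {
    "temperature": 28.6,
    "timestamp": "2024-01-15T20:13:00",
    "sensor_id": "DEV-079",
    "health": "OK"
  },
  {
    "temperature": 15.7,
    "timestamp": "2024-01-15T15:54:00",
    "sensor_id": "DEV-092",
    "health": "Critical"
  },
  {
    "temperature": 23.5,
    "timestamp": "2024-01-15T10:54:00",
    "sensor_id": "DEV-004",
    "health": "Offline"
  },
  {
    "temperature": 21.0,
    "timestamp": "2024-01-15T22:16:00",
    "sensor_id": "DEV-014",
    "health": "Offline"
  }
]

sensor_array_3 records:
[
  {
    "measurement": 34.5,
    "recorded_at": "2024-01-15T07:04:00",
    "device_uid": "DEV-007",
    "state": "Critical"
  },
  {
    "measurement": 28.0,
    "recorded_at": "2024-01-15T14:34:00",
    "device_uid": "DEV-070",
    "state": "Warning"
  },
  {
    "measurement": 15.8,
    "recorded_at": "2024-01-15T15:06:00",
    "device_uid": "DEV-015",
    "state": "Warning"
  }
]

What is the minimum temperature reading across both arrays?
15.7

Schema mapping: "temperature" (sensor_array_1) = "measurement" (sensor_array_3) = temperature reading

Minimum in sensor_array_1: 15.7
Minimum in sensor_array_3: 15.8

Overall minimum: min(15.7, 15.8) = 15.7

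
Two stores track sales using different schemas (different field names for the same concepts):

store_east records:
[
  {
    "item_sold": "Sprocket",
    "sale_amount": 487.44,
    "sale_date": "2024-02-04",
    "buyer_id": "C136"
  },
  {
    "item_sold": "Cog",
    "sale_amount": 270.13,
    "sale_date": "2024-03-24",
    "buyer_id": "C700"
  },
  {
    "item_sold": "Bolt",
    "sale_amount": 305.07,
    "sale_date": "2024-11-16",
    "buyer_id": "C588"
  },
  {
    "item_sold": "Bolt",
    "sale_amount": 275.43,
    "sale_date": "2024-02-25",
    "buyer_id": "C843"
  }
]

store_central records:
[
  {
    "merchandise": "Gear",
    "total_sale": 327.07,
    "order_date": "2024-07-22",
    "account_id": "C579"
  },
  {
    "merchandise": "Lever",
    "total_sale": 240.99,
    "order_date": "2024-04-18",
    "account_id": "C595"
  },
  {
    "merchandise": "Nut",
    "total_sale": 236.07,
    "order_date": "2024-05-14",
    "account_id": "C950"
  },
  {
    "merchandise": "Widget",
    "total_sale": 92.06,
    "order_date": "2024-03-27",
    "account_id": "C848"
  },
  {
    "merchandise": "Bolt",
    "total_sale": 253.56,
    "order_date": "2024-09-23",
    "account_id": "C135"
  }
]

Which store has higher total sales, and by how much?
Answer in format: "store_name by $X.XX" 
store_east by $188.32

Schema mapping: "sale_amount" (store_east) = "total_sale" (store_central) = sale amount

Total for store_east: 1338.07
Total for store_central: 1149.75

Difference: |1338.07 - 1149.75| = 188.32
store_east has higher sales by $188.32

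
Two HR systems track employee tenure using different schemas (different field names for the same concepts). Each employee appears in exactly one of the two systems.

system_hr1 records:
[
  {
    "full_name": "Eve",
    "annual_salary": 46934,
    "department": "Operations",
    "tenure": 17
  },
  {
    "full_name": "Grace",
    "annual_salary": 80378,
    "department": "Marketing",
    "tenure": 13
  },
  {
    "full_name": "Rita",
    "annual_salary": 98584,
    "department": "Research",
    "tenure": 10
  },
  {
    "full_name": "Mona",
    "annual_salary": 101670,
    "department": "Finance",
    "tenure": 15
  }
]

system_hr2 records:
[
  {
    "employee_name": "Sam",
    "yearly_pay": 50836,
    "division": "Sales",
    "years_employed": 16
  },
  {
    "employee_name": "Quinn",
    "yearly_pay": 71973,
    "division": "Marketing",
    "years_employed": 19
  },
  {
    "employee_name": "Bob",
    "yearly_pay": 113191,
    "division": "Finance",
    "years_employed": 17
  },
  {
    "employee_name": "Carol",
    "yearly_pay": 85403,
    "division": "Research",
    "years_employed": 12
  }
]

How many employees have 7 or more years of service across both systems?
8

Reconcile schemas: "tenure" (system_hr1) = "years_employed" (system_hr2) = years of service

From system_hr1: 4 employees with >= 7 years
From system_hr2: 4 employees with >= 7 years

Total: 4 + 4 = 8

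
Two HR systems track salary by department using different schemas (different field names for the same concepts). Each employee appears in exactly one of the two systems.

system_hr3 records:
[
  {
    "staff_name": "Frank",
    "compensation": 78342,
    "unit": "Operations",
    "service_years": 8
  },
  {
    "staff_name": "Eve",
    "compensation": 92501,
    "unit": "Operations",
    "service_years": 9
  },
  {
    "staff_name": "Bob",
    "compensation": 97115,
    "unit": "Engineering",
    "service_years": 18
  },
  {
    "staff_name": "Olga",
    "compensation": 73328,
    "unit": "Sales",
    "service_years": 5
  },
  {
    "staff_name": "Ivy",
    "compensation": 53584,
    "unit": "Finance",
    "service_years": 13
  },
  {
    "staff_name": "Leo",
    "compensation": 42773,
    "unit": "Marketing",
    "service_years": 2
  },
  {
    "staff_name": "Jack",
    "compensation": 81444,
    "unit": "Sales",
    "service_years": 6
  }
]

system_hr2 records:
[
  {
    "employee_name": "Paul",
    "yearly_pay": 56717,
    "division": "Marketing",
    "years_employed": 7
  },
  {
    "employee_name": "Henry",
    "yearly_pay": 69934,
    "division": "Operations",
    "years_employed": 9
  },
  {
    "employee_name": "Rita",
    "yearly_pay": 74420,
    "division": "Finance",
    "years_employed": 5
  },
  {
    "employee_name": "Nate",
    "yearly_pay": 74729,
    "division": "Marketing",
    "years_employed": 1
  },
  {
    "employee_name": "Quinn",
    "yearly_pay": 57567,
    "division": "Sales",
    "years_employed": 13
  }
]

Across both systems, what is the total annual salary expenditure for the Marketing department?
174219

Schema mappings:
- "unit" (system_hr3) = "division" (system_hr2) = department
- "compensation" (system_hr3) = "yearly_pay" (system_hr2) = salary

Marketing salaries from system_hr3: 42773
Marketing salaries from system_hr2: 131446

Total: 42773 + 131446 = 174219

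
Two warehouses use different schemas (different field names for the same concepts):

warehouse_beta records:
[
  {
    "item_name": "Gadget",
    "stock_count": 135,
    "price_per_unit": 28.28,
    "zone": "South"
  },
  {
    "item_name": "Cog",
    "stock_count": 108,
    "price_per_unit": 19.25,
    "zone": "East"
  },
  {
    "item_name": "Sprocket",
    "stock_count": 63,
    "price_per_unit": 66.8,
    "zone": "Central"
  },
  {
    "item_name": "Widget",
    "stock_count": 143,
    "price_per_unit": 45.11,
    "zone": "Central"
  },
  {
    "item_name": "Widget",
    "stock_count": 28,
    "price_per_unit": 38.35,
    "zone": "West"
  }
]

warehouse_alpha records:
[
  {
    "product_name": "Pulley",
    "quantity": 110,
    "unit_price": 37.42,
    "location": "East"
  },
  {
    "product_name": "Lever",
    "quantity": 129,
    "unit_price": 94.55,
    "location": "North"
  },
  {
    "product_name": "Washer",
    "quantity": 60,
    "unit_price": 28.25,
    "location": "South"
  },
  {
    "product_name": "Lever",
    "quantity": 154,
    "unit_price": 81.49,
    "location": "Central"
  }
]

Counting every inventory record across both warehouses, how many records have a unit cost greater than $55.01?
3

Schema mapping: "price_per_unit" (warehouse_beta) = "unit_price" (warehouse_alpha) = unit cost

Records > $55.01 in warehouse_beta: 1
Records > $55.01 in warehouse_alpha: 2

Total count: 1 + 2 = 3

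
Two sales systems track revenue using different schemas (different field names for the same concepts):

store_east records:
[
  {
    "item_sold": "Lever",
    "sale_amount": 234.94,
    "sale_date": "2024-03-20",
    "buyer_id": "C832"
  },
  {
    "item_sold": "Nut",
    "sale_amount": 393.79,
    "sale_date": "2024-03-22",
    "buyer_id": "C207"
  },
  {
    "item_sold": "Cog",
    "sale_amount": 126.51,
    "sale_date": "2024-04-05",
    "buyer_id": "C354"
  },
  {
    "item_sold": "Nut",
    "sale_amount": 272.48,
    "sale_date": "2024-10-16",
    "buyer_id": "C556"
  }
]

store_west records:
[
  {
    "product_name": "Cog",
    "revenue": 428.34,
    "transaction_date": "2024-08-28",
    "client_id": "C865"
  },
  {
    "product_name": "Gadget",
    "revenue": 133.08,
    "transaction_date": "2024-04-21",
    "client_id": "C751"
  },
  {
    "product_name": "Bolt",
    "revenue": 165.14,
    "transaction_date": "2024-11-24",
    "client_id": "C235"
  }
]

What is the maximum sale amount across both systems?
428.34

Reconcile: "sale_amount" (store_east) = "revenue" (store_west) = sale amount

Maximum in store_east: 393.79
Maximum in store_west: 428.34

Overall maximum: max(393.79, 428.34) = 428.34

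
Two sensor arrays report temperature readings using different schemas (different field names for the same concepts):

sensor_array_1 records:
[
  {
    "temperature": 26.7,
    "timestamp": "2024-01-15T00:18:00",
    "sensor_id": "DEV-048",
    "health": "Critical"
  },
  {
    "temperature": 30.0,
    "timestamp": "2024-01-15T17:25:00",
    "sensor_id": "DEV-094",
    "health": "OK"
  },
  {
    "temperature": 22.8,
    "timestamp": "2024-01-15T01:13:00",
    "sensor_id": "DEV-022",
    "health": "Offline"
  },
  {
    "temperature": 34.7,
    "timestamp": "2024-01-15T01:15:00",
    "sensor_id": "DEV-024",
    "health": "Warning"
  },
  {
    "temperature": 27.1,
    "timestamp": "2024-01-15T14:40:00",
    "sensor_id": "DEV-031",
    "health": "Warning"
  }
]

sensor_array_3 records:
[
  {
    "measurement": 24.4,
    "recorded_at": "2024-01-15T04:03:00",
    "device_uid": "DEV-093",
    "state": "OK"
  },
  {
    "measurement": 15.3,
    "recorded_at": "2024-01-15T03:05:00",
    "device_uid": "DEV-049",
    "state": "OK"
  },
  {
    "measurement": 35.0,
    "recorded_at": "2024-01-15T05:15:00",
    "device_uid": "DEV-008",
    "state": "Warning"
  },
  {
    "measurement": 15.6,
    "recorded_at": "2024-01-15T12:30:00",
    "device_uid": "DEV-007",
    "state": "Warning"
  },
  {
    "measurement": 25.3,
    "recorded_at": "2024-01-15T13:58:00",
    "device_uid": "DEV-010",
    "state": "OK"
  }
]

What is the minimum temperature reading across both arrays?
15.3

Schema mapping: "temperature" (sensor_array_1) = "measurement" (sensor_array_3) = temperature reading

Minimum in sensor_array_1: 22.8
Minimum in sensor_array_3: 15.3

Overall minimum: min(22.8, 15.3) = 15.3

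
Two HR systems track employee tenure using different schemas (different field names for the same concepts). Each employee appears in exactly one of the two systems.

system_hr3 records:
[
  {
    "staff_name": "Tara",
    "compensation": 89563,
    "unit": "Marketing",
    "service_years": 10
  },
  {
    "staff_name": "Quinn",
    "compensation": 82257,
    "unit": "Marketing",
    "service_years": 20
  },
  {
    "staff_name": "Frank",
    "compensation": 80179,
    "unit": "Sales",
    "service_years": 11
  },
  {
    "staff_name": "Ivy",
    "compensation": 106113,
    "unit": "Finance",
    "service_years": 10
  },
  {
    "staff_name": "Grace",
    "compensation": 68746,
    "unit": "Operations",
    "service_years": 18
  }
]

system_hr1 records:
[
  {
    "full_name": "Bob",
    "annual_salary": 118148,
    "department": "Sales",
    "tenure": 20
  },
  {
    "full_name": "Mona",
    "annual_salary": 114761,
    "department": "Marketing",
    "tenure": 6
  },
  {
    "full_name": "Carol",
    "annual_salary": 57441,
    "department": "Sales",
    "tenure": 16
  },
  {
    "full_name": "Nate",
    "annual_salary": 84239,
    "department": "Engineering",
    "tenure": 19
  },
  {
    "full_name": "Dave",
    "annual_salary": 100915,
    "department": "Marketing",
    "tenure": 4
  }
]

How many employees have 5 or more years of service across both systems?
9

Reconcile schemas: "service_years" (system_hr3) = "tenure" (system_hr1) = years of service

From system_hr3: 5 employees with >= 5 years
From system_hr1: 4 employees with >= 5 years

Total: 5 + 4 = 9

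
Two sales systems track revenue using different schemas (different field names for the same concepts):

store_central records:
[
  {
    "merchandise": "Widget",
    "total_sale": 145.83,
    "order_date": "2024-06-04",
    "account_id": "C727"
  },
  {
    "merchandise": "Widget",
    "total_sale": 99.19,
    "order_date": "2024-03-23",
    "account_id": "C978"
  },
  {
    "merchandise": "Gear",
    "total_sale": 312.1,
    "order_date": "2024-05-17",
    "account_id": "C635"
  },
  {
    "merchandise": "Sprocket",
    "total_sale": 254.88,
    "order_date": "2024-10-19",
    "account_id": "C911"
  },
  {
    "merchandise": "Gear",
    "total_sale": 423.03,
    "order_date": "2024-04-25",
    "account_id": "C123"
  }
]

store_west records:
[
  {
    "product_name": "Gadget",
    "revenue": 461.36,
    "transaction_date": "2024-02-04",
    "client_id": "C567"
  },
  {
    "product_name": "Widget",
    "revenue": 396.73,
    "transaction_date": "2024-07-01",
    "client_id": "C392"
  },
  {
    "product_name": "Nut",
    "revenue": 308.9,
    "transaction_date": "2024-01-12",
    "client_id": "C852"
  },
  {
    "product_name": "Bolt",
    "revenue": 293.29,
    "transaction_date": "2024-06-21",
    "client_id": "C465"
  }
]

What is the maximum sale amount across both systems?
461.36

Reconcile: "total_sale" (store_central) = "revenue" (store_west) = sale amount

Maximum in store_central: 423.03
Maximum in store_west: 461.36

Overall maximum: max(423.03, 461.36) = 461.36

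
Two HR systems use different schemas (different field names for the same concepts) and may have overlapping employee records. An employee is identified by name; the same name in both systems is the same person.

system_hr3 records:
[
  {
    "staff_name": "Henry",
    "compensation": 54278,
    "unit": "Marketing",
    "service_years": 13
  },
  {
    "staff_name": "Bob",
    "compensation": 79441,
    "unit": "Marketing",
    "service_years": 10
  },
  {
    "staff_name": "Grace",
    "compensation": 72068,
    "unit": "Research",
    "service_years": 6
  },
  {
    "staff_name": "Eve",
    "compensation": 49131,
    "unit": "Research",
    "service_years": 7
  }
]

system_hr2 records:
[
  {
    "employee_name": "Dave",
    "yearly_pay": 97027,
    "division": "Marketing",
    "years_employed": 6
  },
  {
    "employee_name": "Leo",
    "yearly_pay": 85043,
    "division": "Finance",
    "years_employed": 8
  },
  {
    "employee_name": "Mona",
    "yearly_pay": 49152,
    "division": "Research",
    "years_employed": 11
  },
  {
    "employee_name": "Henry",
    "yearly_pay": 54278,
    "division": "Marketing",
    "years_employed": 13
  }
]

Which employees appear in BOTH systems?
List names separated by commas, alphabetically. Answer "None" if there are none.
Henry

Schema mapping: "staff_name" (system_hr3) = "employee_name" (system_hr2) = employee name

Names in system_hr3: ['Bob', 'Eve', 'Grace', 'Henry']
Names in system_hr2: ['Dave', 'Henry', 'Leo', 'Mona']

Intersection: ['Henry']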